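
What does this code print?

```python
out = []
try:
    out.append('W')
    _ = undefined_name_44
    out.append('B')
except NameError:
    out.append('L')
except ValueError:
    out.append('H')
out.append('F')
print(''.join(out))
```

Execution trace: 'W' (try body) → 'L' (except NameError) → 'F' (after the try/except). Output: WLF

Answer: WLF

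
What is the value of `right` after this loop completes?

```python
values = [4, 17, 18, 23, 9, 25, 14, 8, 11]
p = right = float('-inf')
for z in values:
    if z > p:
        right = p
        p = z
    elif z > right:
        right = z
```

Second largest (with repeats) in [4, 17, 18, 23, 9, 25, 14, 8, 11]
`right` takes the values: -inf → 4 → 17 → 18 → 23

Answer: 23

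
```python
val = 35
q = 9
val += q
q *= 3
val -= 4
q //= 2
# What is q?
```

Trace:
`val = 35` → val = 35
`q = 9` → q = 9
`val += q` → val = 44
`q *= 3` → q = 27
`val -= 4` → val = 40
`q //= 2` → q = 13
So q = 13

Answer: 13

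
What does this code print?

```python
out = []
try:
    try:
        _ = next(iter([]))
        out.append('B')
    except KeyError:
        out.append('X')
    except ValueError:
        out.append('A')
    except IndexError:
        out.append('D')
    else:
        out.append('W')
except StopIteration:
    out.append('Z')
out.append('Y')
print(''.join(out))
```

Execution trace: 'Z' (outer except StopIteration) → 'Y' (after the try/except). Output: ZY

Answer: ZY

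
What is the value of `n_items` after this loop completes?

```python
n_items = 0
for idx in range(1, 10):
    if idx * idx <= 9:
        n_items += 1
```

Count numbers where idx² ≤ 9
`n_items` takes the values: 0 → 1 → 2 → 3

Answer: 3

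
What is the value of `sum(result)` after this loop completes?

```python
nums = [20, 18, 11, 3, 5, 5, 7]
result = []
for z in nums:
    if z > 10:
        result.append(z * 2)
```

Sum of doubled values > 10
`result` takes the values: [] → [40] → [40, 36] → [40, 36, 22]
So `sum(result)` = 98

Answer: 98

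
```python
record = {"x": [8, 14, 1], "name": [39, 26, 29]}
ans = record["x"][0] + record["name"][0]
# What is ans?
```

Trace:
`record = {"x": [8, 14, 1], "name": [39, 26, 29]}` → record = {'x': [8, 14, 1], 'name': [39, 26, 29]}
`ans = record["x"][0] + record["name"][0]` → ans = 47
So ans = 47

Answer: 47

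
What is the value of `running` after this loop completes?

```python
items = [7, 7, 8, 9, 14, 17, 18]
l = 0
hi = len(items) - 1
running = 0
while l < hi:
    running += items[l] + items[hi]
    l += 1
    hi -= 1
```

Sum of pairs from ends
`running` takes the values: 0 → 25 → 49 → 71

Answer: 71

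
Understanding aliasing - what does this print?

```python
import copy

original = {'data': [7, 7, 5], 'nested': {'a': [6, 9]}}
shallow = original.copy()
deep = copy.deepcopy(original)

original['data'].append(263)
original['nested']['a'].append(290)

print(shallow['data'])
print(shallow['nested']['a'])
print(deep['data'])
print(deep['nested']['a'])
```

Key concept: comparing shallow vs deep copy.
Step by step:
`original = {'data': [7, 7, 5], 'nested': {'a': [6, 9]}}` → original = {'data': [7, 7, 5], 'nested': {'a': [6, 9]}}
`shallow = original.copy()` → shallow = {'data': [7, 7, 5], 'nested': {'a': [6, 9]}}
`deep = copy.deepcopy(original)` → deep = {'data': [7, 7, 5], 'nested': {'a': [6, 9]}}
`original['data'].append(263)` → original = {'data': [7, 7, 5, 263], 'nested': {'a': [6, 9]}}; shallow = {'data': [7, 7, 5, 263], 'nested': {'a': [6, 9]}}
`original['nested']['a'].append(290)` → original = {'data': [7, 7, 5, 263], 'nested': {'a': [6, 9, 290]}}; shallow = {'data': [7, 7, 5, 263], 'nested': {'a': [6, 9, 290]}}
`print(shallow['data'])` → prints [7, 7, 5, 263]
`print(shallow['nested']['a'])` → prints [6, 9, 290]
`print(deep['data'])` → prints [7, 7, 5]
`print(deep['nested']['a'])` → prints [6, 9]

Answer:
[7, 7, 5, 263]
[6, 9, 290]
[7, 7, 5]
[6, 9]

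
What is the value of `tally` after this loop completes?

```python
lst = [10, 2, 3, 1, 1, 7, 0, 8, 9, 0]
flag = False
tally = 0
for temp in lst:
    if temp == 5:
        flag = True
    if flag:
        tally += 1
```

Count elements after first 5 in [10, 2, 3, 1, 1, 7, 0, 8, 9, 0]
`tally` takes the values: 0

Answer: 0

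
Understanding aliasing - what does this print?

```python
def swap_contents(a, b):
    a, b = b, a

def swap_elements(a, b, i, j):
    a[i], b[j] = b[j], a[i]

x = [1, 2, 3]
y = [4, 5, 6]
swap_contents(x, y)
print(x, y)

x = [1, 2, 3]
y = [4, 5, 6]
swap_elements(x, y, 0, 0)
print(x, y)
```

Key concept: parameter rebinding vs mutation.
Step by step:
`x = [1, 2, 3]` → x = [1, 2, 3]
`y = [4, 5, 6]` → y = [4, 5, 6]
`swap_contents(x, y)` → no visible change to tracked variables
`print(x, y)` → prints [1, 2, 3] [4, 5, 6]
`x = [1, 2, 3]` → x = [1, 2, 3]
`y = [4, 5, 6]` → y = [4, 5, 6]
`swap_elements(x, y, 0, 0)` → x = [4, 2, 3]; y = [1, 5, 6]
`print(x, y)` → prints [4, 2, 3] [1, 5, 6]

Answer:
[1, 2, 3] [4, 5, 6]
[4, 2, 3] [1, 5, 6]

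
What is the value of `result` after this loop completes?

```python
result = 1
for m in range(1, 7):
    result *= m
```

6! = 720
`result` takes the values: 1 → 2 → 6 → 24 → 120 → 720

Answer: 720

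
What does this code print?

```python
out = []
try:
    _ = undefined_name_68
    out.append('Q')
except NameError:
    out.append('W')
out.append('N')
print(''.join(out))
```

Execution trace: 'W' (except NameError) → 'N' (after the try/except). Output: WN

Answer: WN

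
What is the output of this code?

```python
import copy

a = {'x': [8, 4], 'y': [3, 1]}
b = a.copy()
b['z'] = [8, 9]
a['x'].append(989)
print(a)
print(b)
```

Key concept: shallow copy of dict with mutable values.
Step by step:
`a = {'x': [8, 4], 'y': [3, 1]}` → a = {'x': [8, 4], 'y': [3, 1]}
`b = a.copy()` → b = {'x': [8, 4], 'y': [3, 1]}
`b['z'] = [8, 9]` → b = {'x': [8, 4], 'y': [3, 1], 'z': [8, 9]}
`a['x'].append(989)` → a = {'x': [8, 4, 989], 'y': [3, 1]}; b = {'x': [8, 4, 989], 'y': [3, 1], 'z': [8, 9]}
`print(a)` → prints {'x': [8, 4, 989], 'y': [3, 1]}
`print(b)` → prints {'x': [8, 4, 989], 'y': [3, 1], 'z': [8, 9]}

Answer:
{'x': [8, 4, 989], 'y': [3, 1]}
{'x': [8, 4, 989], 'y': [3, 1], 'z': [8, 9]}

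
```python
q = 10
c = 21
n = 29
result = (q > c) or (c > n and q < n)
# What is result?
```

Trace:
`q = 10` → q = 10
`c = 21` → c = 21
`n = 29` → n = 29
`result = (q > c) or (c > n and q < n)` → result = False
So result = False

Answer: False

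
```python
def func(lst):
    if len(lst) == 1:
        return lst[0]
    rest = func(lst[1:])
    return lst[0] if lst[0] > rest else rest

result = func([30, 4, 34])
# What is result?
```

Recursive max over [30, 4, 34] = 34

Answer: 34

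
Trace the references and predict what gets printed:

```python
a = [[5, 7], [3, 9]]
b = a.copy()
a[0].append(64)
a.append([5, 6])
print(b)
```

Key concept: shallow copy with nested lists.
Step by step:
`a = [[5, 7], [3, 9]]` → a = [[5, 7], [3, 9]]
`b = a.copy()` → b = [[5, 7], [3, 9]]
`a[0].append(64)` → a = [[5, 7, 64], [3, 9]]; b = [[5, 7, 64], [3, 9]]
`a.append([5, 6])` → a = [[5, 7, 64], [3, 9], [5, 6]]
`print(b)` → prints [[5, 7, 64], [3, 9]]

Answer: [[5, 7, 64], [3, 9]]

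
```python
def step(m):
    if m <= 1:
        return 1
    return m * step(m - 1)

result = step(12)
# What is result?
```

step(12) = 12 * 11 * 10 * 9 * 8 * 7 * 6 * 5 * 4 * 3 * 2 * 1 = 479001600

Answer: 479001600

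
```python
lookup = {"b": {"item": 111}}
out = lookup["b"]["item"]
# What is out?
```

Trace:
`lookup = {"b": {"item": 111}}` → lookup = {'b': {'item': 111}}
`out = lookup["b"]["item"]` → out = 111
So out = 111

Answer: 111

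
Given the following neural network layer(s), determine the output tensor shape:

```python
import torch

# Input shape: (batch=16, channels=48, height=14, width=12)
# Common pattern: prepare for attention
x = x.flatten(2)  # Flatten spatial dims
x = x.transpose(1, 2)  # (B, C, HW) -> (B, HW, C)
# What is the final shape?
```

Input: (16, 48, 14, 12) -> after flatten(2): (16, 48, 168) -> Output: (16, 168, 48)

Answer: (16, 168, 48)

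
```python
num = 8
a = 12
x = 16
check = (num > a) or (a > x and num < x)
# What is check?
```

Trace:
`num = 8` → num = 8
`a = 12` → a = 12
`x = 16` → x = 16
`check = (num > a) or (a > x and num < x)` → check = False
So check = False

Answer: False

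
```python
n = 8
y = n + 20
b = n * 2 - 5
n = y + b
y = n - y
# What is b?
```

Trace:
`n = 8` → n = 8
`y = n + 20` → y = 28
`b = n * 2 - 5` → b = 11
`n = y + b` → n = 39
`y = n - y` → y = 11
So b = 11

Answer: 11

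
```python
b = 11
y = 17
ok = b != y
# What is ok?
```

Trace:
`b = 11` → b = 11
`y = 17` → y = 17
`ok = b != y` → ok = True
So ok = True

Answer: True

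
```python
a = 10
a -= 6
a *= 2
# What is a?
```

Trace:
`a = 10` → a = 10
`a -= 6` → a = 4
`a *= 2` → a = 8
So a = 8

Answer: 8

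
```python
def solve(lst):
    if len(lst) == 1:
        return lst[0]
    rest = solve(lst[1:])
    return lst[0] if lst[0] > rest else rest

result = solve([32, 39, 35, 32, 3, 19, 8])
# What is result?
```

Recursive max over [32, 39, 35, 32, 3, 19, 8] = 39

Answer: 39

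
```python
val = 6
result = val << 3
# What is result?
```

Trace:
`val = 6` → val = 6
`result = val << 3` → result = 48
So result = 48

Answer: 48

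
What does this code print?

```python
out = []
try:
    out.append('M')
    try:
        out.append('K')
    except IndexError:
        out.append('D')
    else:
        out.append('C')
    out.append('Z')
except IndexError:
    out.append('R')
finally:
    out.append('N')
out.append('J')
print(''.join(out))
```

Execution trace: 'M' (try body) → 'K' (inner try body, no exception) → 'C' (inner else) → 'Z' (try body, no exception) → 'N' (finally) → 'J' (after the try/except). Output: MKCZNJ

Answer: MKCZNJ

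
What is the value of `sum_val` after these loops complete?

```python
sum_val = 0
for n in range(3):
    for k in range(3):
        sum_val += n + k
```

Sum of all n+k for n,k in 3x3
`sum_val` takes the values: 0 → 1 → 3 → 4 → 6 → 9 → 11 → 14 → 18

Answer: 18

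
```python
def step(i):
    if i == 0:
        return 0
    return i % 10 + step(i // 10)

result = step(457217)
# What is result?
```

Sum of digits of 457217: 7 + 1 + 2 + 7 + 5 + 4 = 26

Answer: 26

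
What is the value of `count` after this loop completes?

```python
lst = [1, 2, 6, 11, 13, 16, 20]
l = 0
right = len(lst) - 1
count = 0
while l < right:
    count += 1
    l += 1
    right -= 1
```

Iterations until pointers meet (list length 7)
`count` takes the values: 0 → 1 → 2 → 3

Answer: 3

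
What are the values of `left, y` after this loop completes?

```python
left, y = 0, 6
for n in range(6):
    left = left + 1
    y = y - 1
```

left goes 0→6, y goes 6→0
`left, y` takes the values: (0, 6) → (1, 6) → (1, 5) → (2, 5) → (2, 4) → (3, 4) → (3, 3) → (4, 3) → (4, 2) → (5, 2) → (5, 1) → (6, 1) → (6, 0)

Answer: 6, 0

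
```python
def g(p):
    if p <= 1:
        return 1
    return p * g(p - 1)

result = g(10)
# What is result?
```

g(10) = 10 * 9 * 8 * 7 * 6 * 5 * 4 * 3 * 2 * 1 = 3628800

Answer: 3628800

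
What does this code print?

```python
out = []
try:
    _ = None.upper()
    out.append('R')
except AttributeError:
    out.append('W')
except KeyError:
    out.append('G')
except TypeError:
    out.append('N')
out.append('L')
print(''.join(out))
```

Execution trace: 'W' (except AttributeError) → 'L' (after the try/except). Output: WL

Answer: WL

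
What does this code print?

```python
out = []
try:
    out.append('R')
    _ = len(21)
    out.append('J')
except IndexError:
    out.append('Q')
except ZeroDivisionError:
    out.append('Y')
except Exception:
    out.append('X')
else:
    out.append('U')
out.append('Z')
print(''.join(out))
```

Execution trace: 'R' (try body) → 'X' (except Exception) → 'Z' (after the try/except). Output: RXZ

Answer: RXZ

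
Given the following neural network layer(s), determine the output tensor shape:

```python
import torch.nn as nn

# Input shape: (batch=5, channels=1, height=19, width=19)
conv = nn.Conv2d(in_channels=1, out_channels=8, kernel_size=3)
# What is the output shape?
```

Input: (5, 1, 19, 19) -> Output: (5, 8, 17, 17)

Answer: (5, 8, 17, 17)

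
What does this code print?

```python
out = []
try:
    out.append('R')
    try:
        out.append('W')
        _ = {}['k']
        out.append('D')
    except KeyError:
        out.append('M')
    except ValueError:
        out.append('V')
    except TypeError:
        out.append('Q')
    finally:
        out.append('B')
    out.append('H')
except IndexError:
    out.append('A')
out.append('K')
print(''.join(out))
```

Execution trace: 'R' (try body) → 'W' (inner try body) → 'M' (inner except KeyError) → 'B' (inner finally) → 'H' (try body, no exception) → 'K' (after the try/except). Output: RWMBHK

Answer: RWMBHK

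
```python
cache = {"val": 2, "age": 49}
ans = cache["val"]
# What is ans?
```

Trace:
`cache = {"val": 2, "age": 49}` → cache = {'val': 2, 'age': 49}
`ans = cache["val"]` → ans = 2
So ans = 2

Answer: 2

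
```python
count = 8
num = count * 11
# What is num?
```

Trace:
`count = 8` → count = 8
`num = count * 11` → num = 88
So num = 88

Answer: 88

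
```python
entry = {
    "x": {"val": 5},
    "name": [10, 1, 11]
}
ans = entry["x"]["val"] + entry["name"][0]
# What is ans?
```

Trace:
`entry = { ...` → entry = {'x': {'val': 5}, 'name': [10, 1, 11]}
`ans = entry["x"]["val"] + entry["name"][0]` → ans = 15
So ans = 15

Answer: 15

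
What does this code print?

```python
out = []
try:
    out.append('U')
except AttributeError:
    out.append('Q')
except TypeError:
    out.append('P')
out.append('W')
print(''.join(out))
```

Execution trace: 'U' (try body, no exception) → 'W' (after the try/except). Output: UW

Answer: UW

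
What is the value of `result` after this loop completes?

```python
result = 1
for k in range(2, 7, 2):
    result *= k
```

Product of even numbers 2 to 6
`result` takes the values: 1 → 2 → 8 → 48

Answer: 48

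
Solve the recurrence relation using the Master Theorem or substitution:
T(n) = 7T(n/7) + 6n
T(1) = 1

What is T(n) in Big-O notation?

By Master Theorem: a=7, b=7, f(n)=6n. Since log_7(7) = 1 and f(n) = Θ(n^1), Case 2 applies. T(n) = O(n log n).

Answer: O(n log n)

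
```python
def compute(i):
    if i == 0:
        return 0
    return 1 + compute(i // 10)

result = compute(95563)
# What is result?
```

Count of digits of 95563: 5

Answer: 5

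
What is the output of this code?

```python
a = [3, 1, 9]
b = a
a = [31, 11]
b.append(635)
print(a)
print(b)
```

Key concept: rebinding vs mutation: a is rebound to a new list, b still points at the original.
Step by step:
`a = [3, 1, 9]` → a = [3, 1, 9]
`b = a` → b = [3, 1, 9] (same object as a)
`a = [31, 11]` → a = [31, 11]
`b.append(635)` → b = [3, 1, 9, 635]
`print(a)` → prints [31, 11]
`print(b)` → prints [3, 1, 9, 635]

Answer:
[31, 11]
[3, 1, 9, 635]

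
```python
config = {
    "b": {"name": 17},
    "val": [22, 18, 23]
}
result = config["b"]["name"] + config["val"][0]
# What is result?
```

Trace:
`config = { ...` → config = {'b': {'name': 17}, 'val': [22, 18, 23]}
`result = config["b"]["name"] + config["val"][0]` → result = 39
So result = 39

Answer: 39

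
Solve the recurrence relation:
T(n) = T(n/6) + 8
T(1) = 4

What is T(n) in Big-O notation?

Each step divides n by 6 and adds 8. After log_6(n) steps we reach T(1)=4. So T(n) = 8·log_6(n) + 4 = O(log n).

Answer: O(log n)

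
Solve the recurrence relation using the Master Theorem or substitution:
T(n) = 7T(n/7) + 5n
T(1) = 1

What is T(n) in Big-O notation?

By Master Theorem: a=7, b=7, f(n)=5n. Since log_7(7) = 1 and f(n) = Θ(n^1), Case 2 applies. T(n) = O(n log n).

Answer: O(n log n)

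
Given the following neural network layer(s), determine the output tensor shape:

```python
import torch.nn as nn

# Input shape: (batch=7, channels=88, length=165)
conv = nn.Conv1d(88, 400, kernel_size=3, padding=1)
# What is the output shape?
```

Input: (7, 88, 165) -> Output: (7, 400, 165)

Answer: (7, 400, 165)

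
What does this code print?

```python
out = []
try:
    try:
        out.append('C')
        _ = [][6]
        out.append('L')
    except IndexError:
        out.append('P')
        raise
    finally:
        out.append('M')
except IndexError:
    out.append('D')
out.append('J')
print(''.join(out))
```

Execution trace: 'C' (inner try body) → 'P' (inner except IndexError) → 'M' (inner finally) → 'D' (outer except IndexError) → 'J' (after the try/except). Output: CPMDJ

Answer: CPMDJ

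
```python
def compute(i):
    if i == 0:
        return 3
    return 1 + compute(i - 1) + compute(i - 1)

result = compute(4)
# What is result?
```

compute(i) = 1 + 2·compute(i-1), compute(0)=3. Closed form: (3+1)·2^4 - 1 = 63.

Answer: 63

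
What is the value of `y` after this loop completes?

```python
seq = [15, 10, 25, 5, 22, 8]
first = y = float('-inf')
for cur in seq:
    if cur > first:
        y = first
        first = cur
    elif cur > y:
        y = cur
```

Second largest (with repeats) in [15, 10, 25, 5, 22, 8]
`y` takes the values: -inf → 10 → 15 → 22

Answer: 22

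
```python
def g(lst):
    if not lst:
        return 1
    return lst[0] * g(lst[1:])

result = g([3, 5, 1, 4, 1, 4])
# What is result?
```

Product over [3, 5, 1, 4, 1, 4] = 3 * 5 * 1 * 4 * 1 * 4 = 240

Answer: 240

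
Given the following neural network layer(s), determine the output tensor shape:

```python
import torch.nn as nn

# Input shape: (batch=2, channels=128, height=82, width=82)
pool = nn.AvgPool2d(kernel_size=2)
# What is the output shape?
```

Input: (2, 128, 82, 82) -> Output: (2, 128, 41, 41)

Answer: (2, 128, 41, 41)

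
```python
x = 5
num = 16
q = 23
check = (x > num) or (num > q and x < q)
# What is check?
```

Trace:
`x = 5` → x = 5
`num = 16` → num = 16
`q = 23` → q = 23
`check = (x > num) or (num > q and x < q)` → check = False
So check = False

Answer: False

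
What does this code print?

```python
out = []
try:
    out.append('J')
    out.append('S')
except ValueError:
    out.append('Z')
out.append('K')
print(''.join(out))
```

Execution trace: 'J' (try body) → 'S' (try body, no exception) → 'K' (after the try/except). Output: JSK

Answer: JSK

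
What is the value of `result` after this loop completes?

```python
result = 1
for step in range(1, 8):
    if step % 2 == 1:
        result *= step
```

Product of odd numbers 1 to 7
`result` takes the values: 1 → 3 → 15 → 105

Answer: 105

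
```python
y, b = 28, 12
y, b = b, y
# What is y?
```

Trace:
`y, b = 28, 12` → y = 28; b = 12
`y, b = b, y` → y = 12; b = 28
So y = 12

Answer: 12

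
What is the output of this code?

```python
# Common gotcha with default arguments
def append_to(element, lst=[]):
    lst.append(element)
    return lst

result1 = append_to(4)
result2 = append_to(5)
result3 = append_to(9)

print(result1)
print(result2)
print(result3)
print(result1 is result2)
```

Key concept: mutable default argument gotcha.
Step by step:
`result1 = append_to(4)` → result1 = [4]
`result2 = append_to(5)` → result1 = [4, 5] (same object as result2); result2 = [4, 5] (same object as result1)
`result3 = append_to(9)` → result1 = [4, 5, 9] (same object as result2, result3); result2 = [4, 5, 9] (same object as result1, result3); result3 = [4, 5, 9] (same object as result1, result2)
`print(result1)` → prints [4, 5, 9]
`print(result2)` → prints [4, 5, 9]
`print(result3)` → prints [4, 5, 9]
`print(result1 is result2)` → prints True

Answer:
[4, 5, 9]
[4, 5, 9]
[4, 5, 9]
True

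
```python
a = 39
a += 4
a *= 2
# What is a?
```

Trace:
`a = 39` → a = 39
`a += 4` → a = 43
`a *= 2` → a = 86
So a = 86

Answer: 86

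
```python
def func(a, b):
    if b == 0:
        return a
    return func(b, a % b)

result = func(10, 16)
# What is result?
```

func(10, 16) -> func(16, 10) -> func(10, 6) -> func(6, 4) -> func(4, 2) -> func(2, 0) -> 2

Answer: 2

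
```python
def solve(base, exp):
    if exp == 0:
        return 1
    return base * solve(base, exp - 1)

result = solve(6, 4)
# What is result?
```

solve(6, 4) = 6 * 6 * 6 * 6 = 1296

Answer: 1296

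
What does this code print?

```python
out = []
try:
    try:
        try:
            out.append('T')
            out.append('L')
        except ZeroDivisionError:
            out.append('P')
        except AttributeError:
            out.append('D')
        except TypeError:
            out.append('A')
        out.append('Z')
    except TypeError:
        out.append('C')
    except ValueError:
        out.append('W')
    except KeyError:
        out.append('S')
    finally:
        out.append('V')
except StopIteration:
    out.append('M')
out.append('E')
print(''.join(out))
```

Execution trace: 'T' (inner try body) → 'L' (inner try body, no exception) → 'Z' (try body, no exception) → 'V' (finally) → 'E' (after the try/except). Output: TLZVE

Answer: TLZVE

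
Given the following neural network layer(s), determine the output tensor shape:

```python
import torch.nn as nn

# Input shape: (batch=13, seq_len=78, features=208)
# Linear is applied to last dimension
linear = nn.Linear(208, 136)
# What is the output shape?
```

Input: (13, 78, 208) -> Output: (13, 78, 136)

Answer: (13, 78, 136)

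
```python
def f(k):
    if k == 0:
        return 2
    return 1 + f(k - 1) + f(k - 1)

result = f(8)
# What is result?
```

f(k) = 1 + 2·f(k-1), f(0)=2. Closed form: (2+1)·2^8 - 1 = 767.

Answer: 767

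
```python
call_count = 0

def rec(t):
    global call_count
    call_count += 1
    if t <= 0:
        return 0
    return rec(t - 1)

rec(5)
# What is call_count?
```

Linear recursion stepping by 1: 6 calls from t=5 down to ≤0.

Answer: 6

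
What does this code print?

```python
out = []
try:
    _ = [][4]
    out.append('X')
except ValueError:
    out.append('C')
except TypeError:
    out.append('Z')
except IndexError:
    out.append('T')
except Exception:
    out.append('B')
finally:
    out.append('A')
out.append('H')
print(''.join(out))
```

Execution trace: 'T' (except IndexError) → 'A' (finally) → 'H' (after the try/except). Output: TAH

Answer: TAH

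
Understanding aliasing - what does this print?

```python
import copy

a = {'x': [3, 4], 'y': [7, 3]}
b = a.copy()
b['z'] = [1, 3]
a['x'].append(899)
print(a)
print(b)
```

Key concept: shallow copy of dict with mutable values.
Step by step:
`a = {'x': [3, 4], 'y': [7, 3]}` → a = {'x': [3, 4], 'y': [7, 3]}
`b = a.copy()` → b = {'x': [3, 4], 'y': [7, 3]}
`b['z'] = [1, 3]` → b = {'x': [3, 4], 'y': [7, 3], 'z': [1, 3]}
`a['x'].append(899)` → a = {'x': [3, 4, 899], 'y': [7, 3]}; b = {'x': [3, 4, 899], 'y': [7, 3], 'z': [1, 3]}
`print(a)` → prints {'x': [3, 4, 899], 'y': [7, 3]}
`print(b)` → prints {'x': [3, 4, 899], 'y': [7, 3], 'z': [1, 3]}

Answer:
{'x': [3, 4, 899], 'y': [7, 3]}
{'x': [3, 4, 899], 'y': [7, 3], 'z': [1, 3]}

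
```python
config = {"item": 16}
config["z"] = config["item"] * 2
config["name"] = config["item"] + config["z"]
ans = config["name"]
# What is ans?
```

Trace:
`config = {"item": 16}` → config = {'item': 16}
`config["z"] = config["item"] * 2` → config = {'item': 16, 'z': 32}
`config["name"] = config["item"] + config["z"]` → config = {'item': 16, 'z': 32, 'name': 48}
`ans = config["name"]` → ans = 48
So ans = 48

Answer: 48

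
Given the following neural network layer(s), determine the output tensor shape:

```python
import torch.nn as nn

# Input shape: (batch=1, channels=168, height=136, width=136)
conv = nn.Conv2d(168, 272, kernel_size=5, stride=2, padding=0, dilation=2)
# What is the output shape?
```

Input: (1, 168, 136, 136) -> Output: (1, 272, 64, 64)

Answer: (1, 272, 64, 64)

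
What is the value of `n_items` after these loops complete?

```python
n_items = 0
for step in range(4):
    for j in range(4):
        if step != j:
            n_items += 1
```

4² - 4 (exclude diagonal)
`n_items` takes the values: 0 → 1 → 2 → 3 → 4 → 5 → 6 → 7 → 8 → 9 → 10 → 11 → 12

Answer: 12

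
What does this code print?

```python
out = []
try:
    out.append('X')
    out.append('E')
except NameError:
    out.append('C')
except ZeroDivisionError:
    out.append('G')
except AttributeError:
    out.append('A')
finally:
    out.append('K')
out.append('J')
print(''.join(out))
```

Execution trace: 'X' (try body) → 'E' (try body, no exception) → 'K' (finally) → 'J' (after the try/except). Output: XEKJ

Answer: XEKJ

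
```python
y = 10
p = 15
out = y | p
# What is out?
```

Trace:
`y = 10` → y = 10
`p = 15` → p = 15
`out = y | p` → out = 15
So out = 15

Answer: 15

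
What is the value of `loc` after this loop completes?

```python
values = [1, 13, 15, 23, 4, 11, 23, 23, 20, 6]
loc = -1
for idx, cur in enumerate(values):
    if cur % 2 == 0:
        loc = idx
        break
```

First even number index in [1, 13, 15, 23, 4, 11, 23, 23, 20, 6]
`loc` takes the values: -1 → 4

Answer: 4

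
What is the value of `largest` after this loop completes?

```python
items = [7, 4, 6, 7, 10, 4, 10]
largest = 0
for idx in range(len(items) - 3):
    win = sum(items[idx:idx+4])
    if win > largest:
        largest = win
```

Max sum of 4-element window in [7, 4, 6, 7, 10, 4, 10]
`largest` takes the values: 0 → 24 → 27 → 31

Answer: 31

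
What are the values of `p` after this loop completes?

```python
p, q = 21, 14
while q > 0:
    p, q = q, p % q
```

GCD of 21 and 14
`p` takes the values: 21 → 14 → 7

Answer: 7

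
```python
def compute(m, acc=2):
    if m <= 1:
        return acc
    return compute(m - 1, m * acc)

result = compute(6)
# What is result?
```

Accumulator trace (n, acc): (6, 2) -> (5, 12) -> (4, 60) -> (3, 240) -> (2, 720) -> (1, 1440) -> return 1440

Answer: 1440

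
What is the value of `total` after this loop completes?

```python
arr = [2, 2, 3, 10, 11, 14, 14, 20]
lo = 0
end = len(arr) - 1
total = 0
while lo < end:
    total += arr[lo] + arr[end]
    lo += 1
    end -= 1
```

Sum of pairs from ends
`total` takes the values: 0 → 22 → 38 → 55 → 76

Answer: 76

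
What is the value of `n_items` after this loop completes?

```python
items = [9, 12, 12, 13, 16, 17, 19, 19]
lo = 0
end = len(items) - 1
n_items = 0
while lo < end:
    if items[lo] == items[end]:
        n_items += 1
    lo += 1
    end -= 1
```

Count matching pairs from ends
`n_items` takes the values: 0

Answer: 0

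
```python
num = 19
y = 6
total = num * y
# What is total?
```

Trace:
`num = 19` → num = 19
`y = 6` → y = 6
`total = num * y` → total = 114
So total = 114

Answer: 114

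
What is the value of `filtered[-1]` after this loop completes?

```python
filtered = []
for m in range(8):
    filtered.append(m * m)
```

Last element of squares 0 to 7
`filtered` takes the values: [] → [0] → [0, 1] → [0, 1, 4] → [0, 1, 4, 9] → [0, 1, 4, 9, 16] → [0, 1, 4, 9, 16, 25] → [0, 1, 4, 9, 16, 25, 36] → [0, 1, 4, 9, 16, 25, 36, 49]
So `filtered[-1]` = 49

Answer: 49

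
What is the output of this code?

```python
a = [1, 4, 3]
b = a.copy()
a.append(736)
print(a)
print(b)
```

Key concept: list.copy() creates independent copy.
Step by step:
`a = [1, 4, 3]` → a = [1, 4, 3]
`b = a.copy()` → b = [1, 4, 3]
`a.append(736)` → a = [1, 4, 3, 736]
`print(a)` → prints [1, 4, 3, 736]
`print(b)` → prints [1, 4, 3]

Answer:
[1, 4, 3, 736]
[1, 4, 3]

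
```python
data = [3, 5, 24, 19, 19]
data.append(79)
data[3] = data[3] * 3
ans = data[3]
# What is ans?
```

Trace:
`data = [3, 5, 24, 19, 19]` → data = [3, 5, 24, 19, 19]
`data.append(79)` → data = [3, 5, 24, 19, 19, 79]
`data[3] = data[3] * 3` → data = [3, 5, 24, 57, 19, 79]
`ans = data[3]` → ans = 57
So ans = 57

Answer: 57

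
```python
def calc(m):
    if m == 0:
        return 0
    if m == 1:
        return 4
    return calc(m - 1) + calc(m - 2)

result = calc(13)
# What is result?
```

Build up from base cases: calc(0)=0, calc(1)=4, calc(2)=4, calc(3)=8, calc(4)=12, calc(5)=20, calc(6)=32, ..., calc(13)=932

Answer: 932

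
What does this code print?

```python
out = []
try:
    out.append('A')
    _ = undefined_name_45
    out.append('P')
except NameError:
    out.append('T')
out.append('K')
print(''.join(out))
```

Execution trace: 'A' (try body) → 'T' (except NameError) → 'K' (after the try/except). Output: ATK

Answer: ATK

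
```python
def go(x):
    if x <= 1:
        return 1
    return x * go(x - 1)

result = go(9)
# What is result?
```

go(9) = 9 * 8 * 7 * 6 * 5 * 4 * 3 * 2 * 1 = 362880

Answer: 362880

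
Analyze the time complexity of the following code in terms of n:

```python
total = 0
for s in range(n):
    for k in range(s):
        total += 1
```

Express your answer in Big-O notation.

Each loop level contributes: n × n. Multiplying the contributions gives O(n^2).

Answer: O(n^2)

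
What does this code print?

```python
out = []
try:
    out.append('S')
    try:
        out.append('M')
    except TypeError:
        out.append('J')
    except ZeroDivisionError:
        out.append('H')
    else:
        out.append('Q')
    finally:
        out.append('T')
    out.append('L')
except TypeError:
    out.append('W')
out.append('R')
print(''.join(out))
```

Execution trace: 'S' (try body) → 'M' (inner try body, no exception) → 'Q' (inner else) → 'T' (inner finally) → 'L' (try body, no exception) → 'R' (after the try/except). Output: SMQTLR

Answer: SMQTLR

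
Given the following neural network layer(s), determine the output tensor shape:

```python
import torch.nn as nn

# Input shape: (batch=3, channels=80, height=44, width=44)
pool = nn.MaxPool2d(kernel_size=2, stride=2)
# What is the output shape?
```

Input: (3, 80, 44, 44) -> Output: (3, 80, 22, 22)

Answer: (3, 80, 22, 22)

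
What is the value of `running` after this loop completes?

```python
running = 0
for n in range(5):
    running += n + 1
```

Start at 0, add 1 to 5 = 15
`running` takes the values: 0 → 1 → 3 → 6 → 10 → 15

Answer: 15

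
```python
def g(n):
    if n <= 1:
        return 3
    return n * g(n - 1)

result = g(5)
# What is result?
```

g(5) = 5 * 4 * 3 * 2 * 3 = 360

Answer: 360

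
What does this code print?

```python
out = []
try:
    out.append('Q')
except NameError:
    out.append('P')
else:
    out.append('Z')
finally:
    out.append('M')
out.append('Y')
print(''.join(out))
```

Execution trace: 'Q' (try body, no exception) → 'Z' (else) → 'M' (finally) → 'Y' (after the try/except). Output: QZMY

Answer: QZMY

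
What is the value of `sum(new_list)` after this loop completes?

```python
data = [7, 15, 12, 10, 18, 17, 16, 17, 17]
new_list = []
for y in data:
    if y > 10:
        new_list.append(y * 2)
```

Sum of doubled values > 10
`new_list` takes the values: [] → [30] → [30, 24] → [30, 24, 36] → [30, 24, 36, 34] → [30, 24, 36, 34, 32] → [30, 24, 36, 34, 32, 34] → [30, 24, 36, 34, 32, 34, 34]
So `sum(new_list)` = 224

Answer: 224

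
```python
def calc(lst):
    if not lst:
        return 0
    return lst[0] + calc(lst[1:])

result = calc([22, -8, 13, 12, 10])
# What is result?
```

22 + (-8) + 13 + 12 + 10 + 0 = 49

Answer: 49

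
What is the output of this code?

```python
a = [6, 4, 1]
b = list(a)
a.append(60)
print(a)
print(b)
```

Key concept: list() constructor creates copy.
Step by step:
`a = [6, 4, 1]` → a = [6, 4, 1]
`b = list(a)` → b = [6, 4, 1]
`a.append(60)` → a = [6, 4, 1, 60]
`print(a)` → prints [6, 4, 1, 60]
`print(b)` → prints [6, 4, 1]

Answer:
[6, 4, 1, 60]
[6, 4, 1]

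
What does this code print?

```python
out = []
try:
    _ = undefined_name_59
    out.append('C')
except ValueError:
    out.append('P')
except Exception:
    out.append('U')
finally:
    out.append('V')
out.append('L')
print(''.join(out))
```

Execution trace: 'U' (except Exception) → 'V' (finally) → 'L' (after the try/except). Output: UVL

Answer: UVL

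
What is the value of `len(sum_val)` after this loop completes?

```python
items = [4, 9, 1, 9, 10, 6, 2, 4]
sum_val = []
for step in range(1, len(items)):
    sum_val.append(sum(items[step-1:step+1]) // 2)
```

Number of 2-element averages
`sum_val` takes the values: [] → [6] → [6, 5] → [6, 5, 5] → [6, 5, 5, 9] → [6, 5, 5, 9, 8] → [6, 5, 5, 9, 8, 4] → [6, 5, 5, 9, 8, 4, 3]
So `len(sum_val)` = 7

Answer: 7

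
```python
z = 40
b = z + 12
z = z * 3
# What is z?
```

Trace:
`z = 40` → z = 40
`b = z + 12` → b = 52
`z = z * 3` → z = 120
So z = 120

Answer: 120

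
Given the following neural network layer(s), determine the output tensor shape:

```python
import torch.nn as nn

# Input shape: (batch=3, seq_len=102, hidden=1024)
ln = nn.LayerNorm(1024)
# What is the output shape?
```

Input: (3, 102, 1024) -> Output: (3, 102, 1024)

Answer: (3, 102, 1024)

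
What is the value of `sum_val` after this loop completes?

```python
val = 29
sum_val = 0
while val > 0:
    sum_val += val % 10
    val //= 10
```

Sum digits of 29
`sum_val` takes the values: 0 → 9 → 11

Answer: 11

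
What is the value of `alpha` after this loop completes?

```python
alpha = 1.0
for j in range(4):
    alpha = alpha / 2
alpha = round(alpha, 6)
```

Halving LR 4 times: 1 / 2^4
`alpha` takes the values: 1.0 → 0.5 → 0.25 → 0.125 → 0.0625

Answer: 0.0625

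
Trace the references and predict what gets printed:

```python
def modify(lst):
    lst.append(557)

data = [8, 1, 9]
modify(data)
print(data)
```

Key concept: function modifies passed list.
Step by step:
`data = [8, 1, 9]` → data = [8, 1, 9]
`modify(data)` → data = [8, 1, 9, 557]
`print(data)` → prints [8, 1, 9, 557]

Answer: [8, 1, 9, 557]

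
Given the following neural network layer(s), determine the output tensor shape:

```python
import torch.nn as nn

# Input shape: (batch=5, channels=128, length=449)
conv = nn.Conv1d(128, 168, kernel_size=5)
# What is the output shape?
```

Input: (5, 128, 449) -> Output: (5, 168, 445)

Answer: (5, 168, 445)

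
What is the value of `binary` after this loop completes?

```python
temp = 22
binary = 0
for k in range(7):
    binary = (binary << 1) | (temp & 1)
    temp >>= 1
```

Reverse lowest 7 bits of 22
`binary` takes the values: 0 → 1 → 3 → 6 → 13 → 26 → 52

Answer: 52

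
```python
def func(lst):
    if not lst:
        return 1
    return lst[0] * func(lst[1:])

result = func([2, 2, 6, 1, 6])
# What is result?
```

Product over [2, 2, 6, 1, 6] = 2 * 2 * 6 * 1 * 6 = 144

Answer: 144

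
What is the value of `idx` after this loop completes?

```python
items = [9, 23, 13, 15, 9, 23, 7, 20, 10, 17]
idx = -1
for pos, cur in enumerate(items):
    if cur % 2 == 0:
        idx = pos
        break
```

First even number index in [9, 23, 13, 15, 9, 23, 7, 20, 10, 17]
`idx` takes the values: -1 → 7

Answer: 7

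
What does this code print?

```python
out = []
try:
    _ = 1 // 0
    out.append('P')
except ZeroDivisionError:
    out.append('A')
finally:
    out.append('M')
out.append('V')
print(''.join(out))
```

Execution trace: 'A' (except ZeroDivisionError) → 'M' (finally) → 'V' (after the try/except). Output: AMV

Answer: AMV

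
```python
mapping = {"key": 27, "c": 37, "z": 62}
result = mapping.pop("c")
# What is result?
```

Trace:
`mapping = {"key": 27, "c": 37, "z": 62}` → mapping = {'key': 27, 'c': 37, 'z': 62}
`result = mapping.pop("c")` → mapping = {'key': 27, 'z': 62}; result = 37
So result = 37

Answer: 37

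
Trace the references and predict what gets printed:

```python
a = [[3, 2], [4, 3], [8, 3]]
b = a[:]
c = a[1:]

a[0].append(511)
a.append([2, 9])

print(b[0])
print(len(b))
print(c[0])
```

Key concept: slice with nested mutation.
Step by step:
`a = [[3, 2], [4, 3], [8, 3]]` → a = [[3, 2], [4, 3], [8, 3]]
`b = a[:]` → b = [[3, 2], [4, 3], [8, 3]]
`c = a[1:]` → c = [[4, 3], [8, 3]]
`a[0].append(511)` → a = [[3, 2, 511], [4, 3], [8, 3]]; b = [[3, 2, 511], [4, 3], [8, 3]]
`a.append([2, 9])` → a = [[3, 2, 511], [4, 3], [8, 3], [2, 9]]
`print(b[0])` → prints [3, 2, 511]
`print(len(b))` → prints 3
`print(c[0])` → prints [4, 3]

Answer:
[3, 2, 511]
3
[4, 3]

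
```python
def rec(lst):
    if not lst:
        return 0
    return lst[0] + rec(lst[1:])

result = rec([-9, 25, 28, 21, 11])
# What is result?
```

(-9) + 25 + 28 + 21 + 11 + 0 = 76

Answer: 76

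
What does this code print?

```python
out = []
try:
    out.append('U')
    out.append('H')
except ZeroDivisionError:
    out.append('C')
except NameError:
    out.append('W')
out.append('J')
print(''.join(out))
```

Execution trace: 'U' (try body) → 'H' (try body, no exception) → 'J' (after the try/except). Output: UHJ

Answer: UHJ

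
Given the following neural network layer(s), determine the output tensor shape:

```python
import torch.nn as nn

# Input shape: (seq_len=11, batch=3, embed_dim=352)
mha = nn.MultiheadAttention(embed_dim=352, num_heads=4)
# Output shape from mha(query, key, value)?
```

Input: (11, 3, 352) -> Output: (11, 3, 352)

Answer: (11, 3, 352)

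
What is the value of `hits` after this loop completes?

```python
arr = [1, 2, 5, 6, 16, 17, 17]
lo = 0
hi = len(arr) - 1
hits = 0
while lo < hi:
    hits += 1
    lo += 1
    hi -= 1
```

Iterations until pointers meet (list length 7)
`hits` takes the values: 0 → 1 → 2 → 3

Answer: 3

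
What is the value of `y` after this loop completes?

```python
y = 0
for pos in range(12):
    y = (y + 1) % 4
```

Increment mod 4, 12 times = 0
`y` takes the values: 0 → 1 → 2 → 3 → 0 → 1 → 2 → 3 → 0 → 1 → 2 → 3 → 0

Answer: 0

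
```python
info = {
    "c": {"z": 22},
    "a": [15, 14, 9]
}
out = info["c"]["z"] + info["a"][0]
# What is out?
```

Trace:
`info = { ...` → info = {'c': {'z': 22}, 'a': [15, 14, 9]}
`out = info["c"]["z"] + info["a"][0]` → out = 37
So out = 37

Answer: 37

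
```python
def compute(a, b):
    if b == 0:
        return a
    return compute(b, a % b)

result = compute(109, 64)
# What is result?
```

compute(109, 64) -> compute(64, 45) -> compute(45, 19) -> compute(19, 7) -> compute(7, 5) -> compute(5, 2) -> compute(2, 1) -> compute(1, 0) -> 1

Answer: 1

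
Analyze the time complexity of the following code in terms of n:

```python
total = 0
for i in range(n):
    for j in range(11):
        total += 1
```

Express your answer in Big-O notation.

Each loop level contributes: n × 1. Multiplying the contributions gives O(n).

Answer: O(n)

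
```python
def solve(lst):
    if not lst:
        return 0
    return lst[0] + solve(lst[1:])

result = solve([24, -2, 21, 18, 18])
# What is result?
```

24 + (-2) + 21 + 18 + 18 + 0 = 79

Answer: 79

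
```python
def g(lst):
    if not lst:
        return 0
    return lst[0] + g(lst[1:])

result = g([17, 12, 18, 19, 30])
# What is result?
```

17 + 12 + 18 + 19 + 30 + 0 = 96

Answer: 96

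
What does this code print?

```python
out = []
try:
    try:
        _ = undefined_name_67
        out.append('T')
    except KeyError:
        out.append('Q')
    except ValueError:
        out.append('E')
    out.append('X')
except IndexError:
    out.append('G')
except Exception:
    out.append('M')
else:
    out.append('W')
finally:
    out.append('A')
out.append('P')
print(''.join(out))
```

Execution trace: 'M' (except Exception) → 'A' (finally) → 'P' (after the try/except). Output: MAP

Answer: MAP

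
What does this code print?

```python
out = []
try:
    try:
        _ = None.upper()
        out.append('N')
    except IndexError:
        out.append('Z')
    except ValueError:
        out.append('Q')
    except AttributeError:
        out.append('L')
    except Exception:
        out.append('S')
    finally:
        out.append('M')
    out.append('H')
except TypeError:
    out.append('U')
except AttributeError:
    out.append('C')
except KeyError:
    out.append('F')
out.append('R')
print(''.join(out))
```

Execution trace: 'L' (inner except AttributeError) → 'M' (inner finally) → 'H' (try body, no exception) → 'R' (after the try/except). Output: LMHR

Answer: LMHR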